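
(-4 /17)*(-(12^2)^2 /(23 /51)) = 248832 /23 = 10818.78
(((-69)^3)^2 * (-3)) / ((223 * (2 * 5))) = -323754489243 / 2230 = -145181385.31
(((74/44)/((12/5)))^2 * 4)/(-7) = -34225/121968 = -0.28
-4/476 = -1/119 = -0.01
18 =18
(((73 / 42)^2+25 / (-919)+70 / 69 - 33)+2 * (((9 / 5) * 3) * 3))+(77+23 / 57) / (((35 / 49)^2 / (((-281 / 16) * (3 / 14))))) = -20103030203027 / 35421384600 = -567.54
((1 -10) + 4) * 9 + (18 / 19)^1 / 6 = -852 / 19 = -44.84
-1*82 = -82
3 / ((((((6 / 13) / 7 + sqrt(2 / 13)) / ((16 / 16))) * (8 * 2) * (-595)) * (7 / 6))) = 351 / 2946440-117 * sqrt(26) / 841840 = -0.00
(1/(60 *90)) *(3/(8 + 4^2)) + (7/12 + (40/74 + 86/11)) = 157223207/17582400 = 8.94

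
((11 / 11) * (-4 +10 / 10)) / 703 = -3 / 703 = -0.00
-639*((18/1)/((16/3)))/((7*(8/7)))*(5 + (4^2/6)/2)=-109269/64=-1707.33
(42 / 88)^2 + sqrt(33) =441 / 1936 + sqrt(33) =5.97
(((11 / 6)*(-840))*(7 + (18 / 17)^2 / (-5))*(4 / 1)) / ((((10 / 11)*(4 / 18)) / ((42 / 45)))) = -1393220136 / 7225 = -192833.24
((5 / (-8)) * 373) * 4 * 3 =-5595 / 2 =-2797.50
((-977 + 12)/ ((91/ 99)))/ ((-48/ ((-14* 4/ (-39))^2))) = 297220/ 6591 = 45.09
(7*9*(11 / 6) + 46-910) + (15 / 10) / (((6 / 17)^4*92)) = -59413247 / 79488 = -747.45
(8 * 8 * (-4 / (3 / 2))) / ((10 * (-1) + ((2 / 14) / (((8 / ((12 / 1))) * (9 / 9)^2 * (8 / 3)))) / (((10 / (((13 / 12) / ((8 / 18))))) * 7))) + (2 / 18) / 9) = 1734082560 / 101452529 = 17.09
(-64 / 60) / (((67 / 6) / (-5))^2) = -960 / 4489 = -0.21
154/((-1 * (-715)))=14/65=0.22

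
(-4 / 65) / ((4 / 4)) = -4 / 65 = -0.06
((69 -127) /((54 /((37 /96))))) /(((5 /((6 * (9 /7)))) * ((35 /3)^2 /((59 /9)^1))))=-63307 /2058000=-0.03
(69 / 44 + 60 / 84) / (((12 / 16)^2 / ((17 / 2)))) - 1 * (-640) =467422 / 693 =674.49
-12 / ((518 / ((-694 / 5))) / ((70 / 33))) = 2776 / 407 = 6.82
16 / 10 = 8 / 5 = 1.60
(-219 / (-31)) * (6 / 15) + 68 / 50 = 3244 / 775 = 4.19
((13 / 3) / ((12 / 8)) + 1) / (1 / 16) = 560 / 9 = 62.22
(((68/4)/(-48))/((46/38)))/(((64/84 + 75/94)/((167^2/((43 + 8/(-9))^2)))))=-240058109403/81377797576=-2.95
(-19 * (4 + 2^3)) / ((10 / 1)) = -22.80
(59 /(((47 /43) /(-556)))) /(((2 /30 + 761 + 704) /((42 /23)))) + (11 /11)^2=-108113038 /2969507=-36.41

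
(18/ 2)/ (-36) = -1/ 4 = -0.25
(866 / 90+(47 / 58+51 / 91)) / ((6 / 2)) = 2610949 / 712530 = 3.66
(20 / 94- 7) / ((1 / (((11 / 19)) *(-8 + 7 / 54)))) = 1491325 / 48222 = 30.93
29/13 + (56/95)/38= 52709/23465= 2.25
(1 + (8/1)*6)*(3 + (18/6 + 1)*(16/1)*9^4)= 20575443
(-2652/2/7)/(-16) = 663/56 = 11.84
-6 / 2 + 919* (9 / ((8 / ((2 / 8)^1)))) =8175 / 32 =255.47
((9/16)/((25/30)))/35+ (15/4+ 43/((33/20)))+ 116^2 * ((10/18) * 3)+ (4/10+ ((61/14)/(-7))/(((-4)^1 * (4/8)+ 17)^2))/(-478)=5207162824981/231877800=22456.50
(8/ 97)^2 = 64/ 9409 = 0.01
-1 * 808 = -808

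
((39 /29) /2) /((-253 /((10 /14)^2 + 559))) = -23244 /15631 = -1.49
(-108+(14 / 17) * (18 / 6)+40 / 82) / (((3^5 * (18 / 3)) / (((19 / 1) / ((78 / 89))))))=-61902437 / 39632814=-1.56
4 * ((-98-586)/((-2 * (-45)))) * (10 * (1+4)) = -1520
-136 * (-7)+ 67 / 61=58139 / 61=953.10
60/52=1.15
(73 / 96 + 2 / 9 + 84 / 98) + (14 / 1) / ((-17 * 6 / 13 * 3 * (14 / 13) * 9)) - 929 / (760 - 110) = 35004329 / 100245600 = 0.35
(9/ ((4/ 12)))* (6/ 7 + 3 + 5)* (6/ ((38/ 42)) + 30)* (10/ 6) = 1941840/ 133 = 14600.30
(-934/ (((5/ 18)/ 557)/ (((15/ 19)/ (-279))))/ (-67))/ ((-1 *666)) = 520238/ 4380393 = 0.12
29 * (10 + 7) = 493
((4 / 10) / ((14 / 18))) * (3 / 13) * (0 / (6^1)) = 0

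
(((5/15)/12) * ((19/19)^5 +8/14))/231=1/5292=0.00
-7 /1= -7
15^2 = 225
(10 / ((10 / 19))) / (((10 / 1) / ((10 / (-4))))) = -19 / 4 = -4.75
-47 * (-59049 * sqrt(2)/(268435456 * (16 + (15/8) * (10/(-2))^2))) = 2775303 * sqrt(2)/16877879296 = 0.00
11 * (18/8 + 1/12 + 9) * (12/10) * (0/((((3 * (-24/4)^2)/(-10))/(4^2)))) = 0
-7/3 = -2.33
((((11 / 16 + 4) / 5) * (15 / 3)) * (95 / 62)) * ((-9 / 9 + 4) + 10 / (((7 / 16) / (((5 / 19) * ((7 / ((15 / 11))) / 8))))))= 48875 / 992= 49.27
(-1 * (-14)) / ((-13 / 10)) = -140 / 13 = -10.77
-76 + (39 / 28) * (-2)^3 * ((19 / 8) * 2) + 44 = -1189 / 14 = -84.93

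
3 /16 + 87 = 1395 /16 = 87.19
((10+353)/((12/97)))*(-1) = -11737/4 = -2934.25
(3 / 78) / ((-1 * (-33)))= 1 / 858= 0.00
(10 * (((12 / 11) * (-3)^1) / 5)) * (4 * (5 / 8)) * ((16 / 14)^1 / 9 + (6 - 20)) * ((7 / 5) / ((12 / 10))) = 8740 / 33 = 264.85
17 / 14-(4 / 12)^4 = 1363 / 1134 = 1.20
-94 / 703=-0.13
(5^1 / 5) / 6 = 1 / 6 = 0.17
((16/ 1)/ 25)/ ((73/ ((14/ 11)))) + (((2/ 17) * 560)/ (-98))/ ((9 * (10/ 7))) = -126328/ 3071475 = -0.04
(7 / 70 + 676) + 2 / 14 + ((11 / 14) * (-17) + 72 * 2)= 28241 / 35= 806.89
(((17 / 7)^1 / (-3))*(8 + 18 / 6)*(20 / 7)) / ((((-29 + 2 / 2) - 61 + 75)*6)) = 935 / 3087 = 0.30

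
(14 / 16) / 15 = 7 / 120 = 0.06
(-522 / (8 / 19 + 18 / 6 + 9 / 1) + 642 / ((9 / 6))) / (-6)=-45545 / 708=-64.33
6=6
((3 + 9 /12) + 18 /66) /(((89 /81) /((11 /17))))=14337 /6052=2.37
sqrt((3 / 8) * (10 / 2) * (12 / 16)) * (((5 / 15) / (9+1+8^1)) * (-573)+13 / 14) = -305 * sqrt(10) / 84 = -11.48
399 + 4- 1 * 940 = -537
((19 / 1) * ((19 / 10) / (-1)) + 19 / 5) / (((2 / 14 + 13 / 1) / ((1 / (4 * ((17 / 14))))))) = -931 / 1840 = -0.51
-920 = -920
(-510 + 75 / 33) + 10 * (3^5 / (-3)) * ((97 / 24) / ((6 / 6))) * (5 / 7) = -876605 / 308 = -2846.12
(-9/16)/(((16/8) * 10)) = -9/320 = -0.03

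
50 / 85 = 10 / 17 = 0.59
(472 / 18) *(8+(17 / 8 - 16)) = -154.06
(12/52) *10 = 30/13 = 2.31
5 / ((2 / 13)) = 32.50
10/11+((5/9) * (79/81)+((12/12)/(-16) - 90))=-11369219/128304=-88.61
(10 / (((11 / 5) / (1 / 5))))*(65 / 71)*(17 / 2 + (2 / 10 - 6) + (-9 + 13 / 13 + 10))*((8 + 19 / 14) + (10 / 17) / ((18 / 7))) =62728315 / 1672902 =37.50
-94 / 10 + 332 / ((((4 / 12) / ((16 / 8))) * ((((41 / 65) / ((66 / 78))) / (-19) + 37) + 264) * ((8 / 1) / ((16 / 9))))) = -7.93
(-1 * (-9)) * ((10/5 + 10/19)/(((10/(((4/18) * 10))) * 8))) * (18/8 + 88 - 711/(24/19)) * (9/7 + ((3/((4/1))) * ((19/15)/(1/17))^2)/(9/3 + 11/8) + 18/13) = -557932121/22750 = -24524.49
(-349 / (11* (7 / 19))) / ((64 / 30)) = -99465 / 2464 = -40.37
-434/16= -217/8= -27.12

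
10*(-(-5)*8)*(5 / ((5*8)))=50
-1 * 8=-8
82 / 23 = 3.57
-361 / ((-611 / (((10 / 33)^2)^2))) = 0.00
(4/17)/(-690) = -2/5865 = -0.00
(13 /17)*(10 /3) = 130 /51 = 2.55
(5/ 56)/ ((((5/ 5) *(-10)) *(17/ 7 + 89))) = -1/ 10240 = -0.00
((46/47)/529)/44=1/23782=0.00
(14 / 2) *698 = 4886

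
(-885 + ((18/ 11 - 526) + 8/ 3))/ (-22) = 46421/ 726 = 63.94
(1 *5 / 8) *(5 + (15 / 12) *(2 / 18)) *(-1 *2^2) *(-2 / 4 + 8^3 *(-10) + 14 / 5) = 3155915 / 48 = 65748.23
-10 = -10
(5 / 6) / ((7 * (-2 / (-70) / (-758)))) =-9475 / 3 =-3158.33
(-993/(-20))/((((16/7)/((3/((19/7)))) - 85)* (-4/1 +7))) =-48657/243820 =-0.20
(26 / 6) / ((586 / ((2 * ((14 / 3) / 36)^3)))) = 4459 / 138410856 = 0.00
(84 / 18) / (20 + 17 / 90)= 420 / 1817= 0.23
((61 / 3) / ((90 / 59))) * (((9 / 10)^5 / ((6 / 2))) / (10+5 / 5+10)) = 0.12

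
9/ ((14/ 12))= 54/ 7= 7.71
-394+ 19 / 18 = -7073 / 18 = -392.94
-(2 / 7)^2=-4 / 49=-0.08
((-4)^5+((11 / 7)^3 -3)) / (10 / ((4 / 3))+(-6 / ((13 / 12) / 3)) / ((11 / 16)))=100365980 / 1635081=61.38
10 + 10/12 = 65/6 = 10.83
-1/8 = -0.12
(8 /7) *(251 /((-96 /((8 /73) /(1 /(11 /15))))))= -5522 /22995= -0.24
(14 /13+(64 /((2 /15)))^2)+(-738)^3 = -5222319322 /13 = -401716870.92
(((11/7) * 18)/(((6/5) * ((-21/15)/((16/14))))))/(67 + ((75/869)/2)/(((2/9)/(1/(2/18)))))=-22941600/81965681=-0.28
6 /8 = 3 /4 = 0.75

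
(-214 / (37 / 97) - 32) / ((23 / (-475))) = 453150 / 37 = 12247.30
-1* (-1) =1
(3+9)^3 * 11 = 19008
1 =1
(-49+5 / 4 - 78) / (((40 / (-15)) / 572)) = 26973.38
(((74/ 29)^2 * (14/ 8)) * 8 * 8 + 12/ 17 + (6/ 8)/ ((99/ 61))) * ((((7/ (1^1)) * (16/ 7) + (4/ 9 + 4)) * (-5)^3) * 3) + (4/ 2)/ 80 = -317049568054597/ 56616120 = -5599987.57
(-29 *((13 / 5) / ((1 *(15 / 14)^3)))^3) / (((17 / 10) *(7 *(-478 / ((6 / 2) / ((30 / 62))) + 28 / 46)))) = 33520607006536832 / 111379061865234375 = 0.30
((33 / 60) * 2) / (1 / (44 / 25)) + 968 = 121242 / 125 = 969.94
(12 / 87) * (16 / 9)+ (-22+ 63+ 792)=833.25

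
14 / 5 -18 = -76 / 5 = -15.20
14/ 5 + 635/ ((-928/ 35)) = -98133/ 4640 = -21.15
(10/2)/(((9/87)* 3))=145/9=16.11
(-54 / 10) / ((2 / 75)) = -405 / 2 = -202.50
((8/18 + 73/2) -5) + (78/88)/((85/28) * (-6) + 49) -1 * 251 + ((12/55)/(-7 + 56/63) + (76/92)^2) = -1355544520228/6207272775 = -218.38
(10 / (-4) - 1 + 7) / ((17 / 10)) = 35 / 17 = 2.06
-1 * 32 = -32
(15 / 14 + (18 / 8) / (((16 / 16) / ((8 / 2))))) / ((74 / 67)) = 9447 / 1036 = 9.12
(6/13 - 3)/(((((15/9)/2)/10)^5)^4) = -126514079750766679031808/13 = -9731852288520513771677.54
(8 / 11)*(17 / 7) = 136 / 77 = 1.77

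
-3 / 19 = -0.16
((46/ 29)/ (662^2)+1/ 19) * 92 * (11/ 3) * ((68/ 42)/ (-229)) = -36443663300/ 290310245799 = -0.13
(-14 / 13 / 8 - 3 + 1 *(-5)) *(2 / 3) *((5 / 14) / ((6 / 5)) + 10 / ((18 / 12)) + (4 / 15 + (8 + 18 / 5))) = -371723 / 3640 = -102.12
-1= -1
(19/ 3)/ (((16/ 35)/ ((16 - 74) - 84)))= -47215/ 24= -1967.29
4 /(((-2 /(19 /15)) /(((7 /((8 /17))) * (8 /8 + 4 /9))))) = -54.43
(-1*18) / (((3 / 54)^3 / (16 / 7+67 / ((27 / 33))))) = -8836313.14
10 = 10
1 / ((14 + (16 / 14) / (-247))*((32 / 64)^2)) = 3458 / 12099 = 0.29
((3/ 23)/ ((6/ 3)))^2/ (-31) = -9/ 65596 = -0.00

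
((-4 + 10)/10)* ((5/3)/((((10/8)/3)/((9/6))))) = 18/5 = 3.60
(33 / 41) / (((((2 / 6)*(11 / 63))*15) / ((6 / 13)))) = 1134 / 2665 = 0.43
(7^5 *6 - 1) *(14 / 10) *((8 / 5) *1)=5647096 / 25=225883.84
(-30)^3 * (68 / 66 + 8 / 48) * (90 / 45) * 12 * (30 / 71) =-255960000 / 781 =-327733.67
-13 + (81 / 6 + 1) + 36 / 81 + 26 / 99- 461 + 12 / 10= -457.59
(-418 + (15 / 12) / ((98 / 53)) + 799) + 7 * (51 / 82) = 6204269 / 16072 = 386.03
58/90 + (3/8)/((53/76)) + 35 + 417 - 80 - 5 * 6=1636979/4770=343.18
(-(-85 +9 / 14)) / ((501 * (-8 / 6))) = -1181 / 9352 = -0.13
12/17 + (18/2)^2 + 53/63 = 88408/1071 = 82.55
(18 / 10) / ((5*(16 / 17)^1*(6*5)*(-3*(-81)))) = 17 / 324000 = 0.00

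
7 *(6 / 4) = 21 / 2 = 10.50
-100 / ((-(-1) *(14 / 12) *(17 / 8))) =-4800 / 119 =-40.34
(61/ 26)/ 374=61/ 9724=0.01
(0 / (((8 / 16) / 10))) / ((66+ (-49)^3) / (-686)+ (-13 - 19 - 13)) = 0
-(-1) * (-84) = -84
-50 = -50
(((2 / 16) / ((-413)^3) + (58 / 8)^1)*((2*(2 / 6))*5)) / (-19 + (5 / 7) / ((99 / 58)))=-674158621125 / 518354415068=-1.30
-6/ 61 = -0.10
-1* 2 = -2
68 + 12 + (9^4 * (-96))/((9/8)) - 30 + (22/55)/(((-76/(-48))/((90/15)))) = -53182946/95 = -559820.48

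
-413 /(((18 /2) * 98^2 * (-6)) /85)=5015 /74088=0.07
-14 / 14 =-1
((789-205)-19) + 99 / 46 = 26089 / 46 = 567.15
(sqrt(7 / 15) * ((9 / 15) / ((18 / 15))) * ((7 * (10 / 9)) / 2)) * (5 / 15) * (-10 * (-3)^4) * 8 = -280 * sqrt(105) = -2869.15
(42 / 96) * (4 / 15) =7 / 60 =0.12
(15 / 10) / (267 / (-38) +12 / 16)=-38 / 159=-0.24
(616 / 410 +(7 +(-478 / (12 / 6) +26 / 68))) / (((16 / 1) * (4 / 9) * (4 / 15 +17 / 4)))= -43305381 / 6044384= -7.16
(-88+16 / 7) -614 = -4898 / 7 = -699.71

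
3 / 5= 0.60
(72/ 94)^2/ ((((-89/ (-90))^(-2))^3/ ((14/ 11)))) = 3478869036727/ 4982054343750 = 0.70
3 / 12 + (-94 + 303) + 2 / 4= 839 / 4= 209.75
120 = 120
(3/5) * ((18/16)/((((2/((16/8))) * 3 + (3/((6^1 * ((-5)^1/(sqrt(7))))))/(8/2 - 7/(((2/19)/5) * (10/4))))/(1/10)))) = 1347921/59907572 - 3483 * sqrt(7)/599075720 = 0.02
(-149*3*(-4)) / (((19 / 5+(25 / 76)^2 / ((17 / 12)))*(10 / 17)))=373080504 / 475787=784.13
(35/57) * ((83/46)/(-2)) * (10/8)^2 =-72625/83904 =-0.87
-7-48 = -55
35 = 35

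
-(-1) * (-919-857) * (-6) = 10656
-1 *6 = -6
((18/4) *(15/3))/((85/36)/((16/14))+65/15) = 3.52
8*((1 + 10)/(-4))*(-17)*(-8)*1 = -2992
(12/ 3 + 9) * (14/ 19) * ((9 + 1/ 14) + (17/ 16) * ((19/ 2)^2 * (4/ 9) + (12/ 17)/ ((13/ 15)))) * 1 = 688679/ 1368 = 503.42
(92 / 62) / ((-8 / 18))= -207 / 62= -3.34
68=68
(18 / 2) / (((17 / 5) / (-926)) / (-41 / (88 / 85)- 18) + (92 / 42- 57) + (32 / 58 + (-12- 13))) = -64318082535 / 566411733448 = -0.11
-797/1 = -797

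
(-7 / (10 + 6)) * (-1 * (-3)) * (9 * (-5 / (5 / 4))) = 189 / 4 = 47.25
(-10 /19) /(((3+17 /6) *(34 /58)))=-0.15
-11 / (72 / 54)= -33 / 4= -8.25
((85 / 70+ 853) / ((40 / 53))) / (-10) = -633827 / 5600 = -113.18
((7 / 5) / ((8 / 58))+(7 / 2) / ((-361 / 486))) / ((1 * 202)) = 0.03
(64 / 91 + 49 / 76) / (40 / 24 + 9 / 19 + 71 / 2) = 27969 / 780962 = 0.04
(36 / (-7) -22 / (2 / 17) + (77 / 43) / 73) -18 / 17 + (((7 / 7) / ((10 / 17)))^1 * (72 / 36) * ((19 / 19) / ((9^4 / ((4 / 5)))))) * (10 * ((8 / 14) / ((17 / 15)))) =-157811306966 / 816934167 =-193.18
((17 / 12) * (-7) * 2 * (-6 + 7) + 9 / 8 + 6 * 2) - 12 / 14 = -1271 / 168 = -7.57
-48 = -48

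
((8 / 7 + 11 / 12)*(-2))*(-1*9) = 519 / 14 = 37.07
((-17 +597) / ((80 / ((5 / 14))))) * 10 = 725 / 28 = 25.89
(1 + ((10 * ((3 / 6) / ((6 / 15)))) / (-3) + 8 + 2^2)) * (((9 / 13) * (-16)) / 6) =-212 / 13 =-16.31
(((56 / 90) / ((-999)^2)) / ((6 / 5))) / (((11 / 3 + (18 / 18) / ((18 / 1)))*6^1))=14 / 601794603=0.00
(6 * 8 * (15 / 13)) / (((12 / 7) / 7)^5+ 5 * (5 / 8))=1627057434240 / 91830334453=17.72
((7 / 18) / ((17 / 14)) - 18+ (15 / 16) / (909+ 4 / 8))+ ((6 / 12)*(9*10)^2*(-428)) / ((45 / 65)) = -327919993745 / 130968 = -2503817.68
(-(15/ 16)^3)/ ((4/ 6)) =-10125/ 8192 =-1.24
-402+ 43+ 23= -336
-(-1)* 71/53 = 71/53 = 1.34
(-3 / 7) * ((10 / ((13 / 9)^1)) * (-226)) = 61020 / 91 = 670.55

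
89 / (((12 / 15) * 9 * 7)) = 445 / 252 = 1.77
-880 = -880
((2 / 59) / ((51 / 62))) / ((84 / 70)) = 310 / 9027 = 0.03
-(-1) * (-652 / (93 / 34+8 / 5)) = -110840 / 737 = -150.39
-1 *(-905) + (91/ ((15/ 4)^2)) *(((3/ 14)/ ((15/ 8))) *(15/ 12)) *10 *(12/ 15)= 205289/ 225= 912.40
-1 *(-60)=60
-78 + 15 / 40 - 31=-869 / 8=-108.62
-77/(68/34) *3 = -231/2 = -115.50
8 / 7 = 1.14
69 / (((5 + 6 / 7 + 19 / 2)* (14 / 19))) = 1311 / 215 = 6.10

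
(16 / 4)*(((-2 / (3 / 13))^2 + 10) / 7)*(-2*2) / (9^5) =-12256 / 3720087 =-0.00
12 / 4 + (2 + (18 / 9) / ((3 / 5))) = 25 / 3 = 8.33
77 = 77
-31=-31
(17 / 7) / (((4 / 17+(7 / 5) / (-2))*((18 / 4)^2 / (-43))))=497080 / 44793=11.10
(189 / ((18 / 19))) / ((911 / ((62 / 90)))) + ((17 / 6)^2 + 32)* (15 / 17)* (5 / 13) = 13.73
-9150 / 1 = -9150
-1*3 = -3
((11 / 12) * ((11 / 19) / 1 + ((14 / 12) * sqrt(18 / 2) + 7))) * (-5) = -23155 / 456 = -50.78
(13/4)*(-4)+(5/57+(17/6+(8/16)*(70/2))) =141/19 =7.42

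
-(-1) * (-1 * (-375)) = 375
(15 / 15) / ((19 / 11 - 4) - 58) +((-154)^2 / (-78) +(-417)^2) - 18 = 38358292 / 221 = 173566.93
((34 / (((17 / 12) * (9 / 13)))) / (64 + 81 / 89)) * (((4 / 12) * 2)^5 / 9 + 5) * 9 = 101510552 / 4211433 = 24.10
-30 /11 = -2.73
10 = 10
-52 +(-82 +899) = 765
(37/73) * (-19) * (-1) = 703/73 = 9.63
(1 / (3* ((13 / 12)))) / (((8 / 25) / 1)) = 25 / 26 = 0.96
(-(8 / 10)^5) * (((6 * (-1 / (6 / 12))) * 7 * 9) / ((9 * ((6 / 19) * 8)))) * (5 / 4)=13.62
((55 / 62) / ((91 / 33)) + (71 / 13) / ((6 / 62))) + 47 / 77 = 10681115 / 186186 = 57.37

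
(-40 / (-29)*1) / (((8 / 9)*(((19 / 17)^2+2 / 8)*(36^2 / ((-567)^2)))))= 51616845 / 201028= 256.76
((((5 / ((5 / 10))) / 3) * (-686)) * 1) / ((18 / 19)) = -65170 / 27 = -2413.70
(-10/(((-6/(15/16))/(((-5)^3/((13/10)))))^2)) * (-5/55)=48828125/237952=205.20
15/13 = 1.15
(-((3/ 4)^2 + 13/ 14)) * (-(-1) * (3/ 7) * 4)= -501/ 196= -2.56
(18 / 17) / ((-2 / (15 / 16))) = -0.50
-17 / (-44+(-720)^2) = -17 / 518356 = -0.00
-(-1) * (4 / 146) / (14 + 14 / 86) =86 / 44457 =0.00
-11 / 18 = -0.61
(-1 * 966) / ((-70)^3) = 69 / 24500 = 0.00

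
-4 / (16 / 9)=-9 / 4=-2.25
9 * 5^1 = 45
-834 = -834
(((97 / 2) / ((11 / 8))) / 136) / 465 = 97 / 173910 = 0.00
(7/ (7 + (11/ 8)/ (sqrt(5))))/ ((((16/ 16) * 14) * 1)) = 1120/ 15559 -44 * sqrt(5)/ 15559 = 0.07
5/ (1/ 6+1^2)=30/ 7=4.29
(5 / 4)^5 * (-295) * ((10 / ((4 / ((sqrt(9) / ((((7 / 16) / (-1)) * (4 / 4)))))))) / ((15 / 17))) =15671875 / 896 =17490.93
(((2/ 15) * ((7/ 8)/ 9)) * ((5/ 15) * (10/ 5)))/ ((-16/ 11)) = -77/ 12960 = -0.01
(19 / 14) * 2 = 2.71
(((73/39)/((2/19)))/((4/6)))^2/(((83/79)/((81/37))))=12310197831/8303984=1482.44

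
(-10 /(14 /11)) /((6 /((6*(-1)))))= 55 /7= 7.86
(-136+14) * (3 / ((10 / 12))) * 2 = -4392 / 5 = -878.40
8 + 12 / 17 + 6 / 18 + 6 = 767 / 51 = 15.04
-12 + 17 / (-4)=-65 / 4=-16.25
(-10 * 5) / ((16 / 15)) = -375 / 8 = -46.88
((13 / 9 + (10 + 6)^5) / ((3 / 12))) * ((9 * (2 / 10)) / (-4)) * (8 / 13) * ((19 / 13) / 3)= -1434453944 / 2535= -565859.54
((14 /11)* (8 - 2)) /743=84 /8173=0.01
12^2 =144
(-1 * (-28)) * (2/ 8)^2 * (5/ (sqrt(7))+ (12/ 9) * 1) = 7/ 3+ 5 * sqrt(7)/ 4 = 5.64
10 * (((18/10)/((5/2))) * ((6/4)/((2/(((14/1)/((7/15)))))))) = 162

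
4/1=4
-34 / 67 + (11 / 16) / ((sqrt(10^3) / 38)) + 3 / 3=33 / 67 + 209 * sqrt(10) / 800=1.32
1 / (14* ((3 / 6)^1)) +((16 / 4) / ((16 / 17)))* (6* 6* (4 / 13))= 4297 / 91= 47.22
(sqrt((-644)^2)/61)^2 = 414736/3721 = 111.46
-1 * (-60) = 60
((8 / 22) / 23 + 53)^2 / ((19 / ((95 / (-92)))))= -899542845 / 5888828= -152.75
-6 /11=-0.55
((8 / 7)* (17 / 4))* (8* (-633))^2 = 871899264 / 7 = 124557037.71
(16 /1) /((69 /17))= 272 /69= 3.94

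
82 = 82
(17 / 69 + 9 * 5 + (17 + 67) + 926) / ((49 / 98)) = 145624 / 69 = 2110.49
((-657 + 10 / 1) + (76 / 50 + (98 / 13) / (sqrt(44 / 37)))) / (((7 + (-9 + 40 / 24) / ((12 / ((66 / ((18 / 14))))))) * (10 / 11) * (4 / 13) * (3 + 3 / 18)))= 186914871 / 6251000 - 567 * sqrt(407) / 35720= 29.58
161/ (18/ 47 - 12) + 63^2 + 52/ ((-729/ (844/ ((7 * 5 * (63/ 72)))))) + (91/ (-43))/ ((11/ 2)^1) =3952.79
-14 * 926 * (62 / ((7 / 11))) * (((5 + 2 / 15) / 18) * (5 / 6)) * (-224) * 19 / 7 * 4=59131604224 / 81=730019805.23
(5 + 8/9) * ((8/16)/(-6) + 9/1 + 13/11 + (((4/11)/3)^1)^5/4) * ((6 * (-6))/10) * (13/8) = -1089194431013/3130831440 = -347.89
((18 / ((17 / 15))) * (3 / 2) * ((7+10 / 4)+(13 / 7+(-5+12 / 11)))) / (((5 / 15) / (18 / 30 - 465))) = -323595081 / 1309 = -247207.85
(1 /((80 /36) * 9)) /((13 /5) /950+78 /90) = 1425 /24778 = 0.06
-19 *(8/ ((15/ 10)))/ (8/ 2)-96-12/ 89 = -32432/ 267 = -121.47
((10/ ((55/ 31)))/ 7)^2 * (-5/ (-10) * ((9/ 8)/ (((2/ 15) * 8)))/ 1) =129735/ 379456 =0.34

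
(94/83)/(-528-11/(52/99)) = -0.00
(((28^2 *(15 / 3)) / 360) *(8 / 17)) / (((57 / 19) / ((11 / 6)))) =4312 / 1377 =3.13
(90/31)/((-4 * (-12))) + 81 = 20103/248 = 81.06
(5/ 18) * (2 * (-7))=-35/ 9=-3.89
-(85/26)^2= -7225/676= -10.69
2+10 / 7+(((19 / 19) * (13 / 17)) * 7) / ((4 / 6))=2727 / 238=11.46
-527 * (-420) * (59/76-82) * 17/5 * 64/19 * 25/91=-265458753600/4693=-56564831.37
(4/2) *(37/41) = 74/41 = 1.80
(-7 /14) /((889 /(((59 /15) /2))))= -59 /53340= -0.00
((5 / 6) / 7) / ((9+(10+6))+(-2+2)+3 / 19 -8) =95 / 13692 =0.01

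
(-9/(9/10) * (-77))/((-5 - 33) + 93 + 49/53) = 20405/1482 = 13.77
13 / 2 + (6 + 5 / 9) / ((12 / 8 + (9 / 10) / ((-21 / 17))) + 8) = 40049 / 5526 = 7.25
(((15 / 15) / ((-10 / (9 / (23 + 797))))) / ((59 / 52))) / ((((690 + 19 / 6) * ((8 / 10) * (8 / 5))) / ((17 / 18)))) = -663 / 643879744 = -0.00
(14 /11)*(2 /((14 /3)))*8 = 48 /11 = 4.36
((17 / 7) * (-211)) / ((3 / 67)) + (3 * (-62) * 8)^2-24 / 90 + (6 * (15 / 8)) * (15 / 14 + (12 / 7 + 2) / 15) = 1850280041 / 840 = 2202714.33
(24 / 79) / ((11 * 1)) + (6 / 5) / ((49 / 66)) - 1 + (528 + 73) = 128093004 / 212905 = 601.64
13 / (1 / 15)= 195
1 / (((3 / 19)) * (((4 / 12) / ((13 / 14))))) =247 / 14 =17.64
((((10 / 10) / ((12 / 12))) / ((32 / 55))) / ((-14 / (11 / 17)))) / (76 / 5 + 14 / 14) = -3025 / 616896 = -0.00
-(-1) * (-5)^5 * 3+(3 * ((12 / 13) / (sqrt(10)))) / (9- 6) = -9375+6 * sqrt(10) / 65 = -9374.71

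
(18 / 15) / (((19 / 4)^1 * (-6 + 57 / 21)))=-168 / 2185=-0.08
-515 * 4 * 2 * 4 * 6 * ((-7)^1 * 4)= 2768640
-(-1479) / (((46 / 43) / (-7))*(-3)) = 148393 / 46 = 3225.93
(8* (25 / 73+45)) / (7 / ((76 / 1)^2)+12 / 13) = 392.45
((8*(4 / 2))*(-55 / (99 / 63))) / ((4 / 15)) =-2100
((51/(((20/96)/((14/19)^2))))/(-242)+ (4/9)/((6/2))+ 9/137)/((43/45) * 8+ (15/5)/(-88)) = -2167552744/49186025097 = -0.04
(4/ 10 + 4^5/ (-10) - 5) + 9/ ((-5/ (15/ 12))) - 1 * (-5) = -417/ 4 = -104.25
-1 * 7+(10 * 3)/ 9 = -11/ 3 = -3.67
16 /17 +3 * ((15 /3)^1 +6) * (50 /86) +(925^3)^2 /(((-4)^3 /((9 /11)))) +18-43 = -4121072764846438054523 /514624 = -8007929604617037.01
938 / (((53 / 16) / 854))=12816832 / 53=241827.02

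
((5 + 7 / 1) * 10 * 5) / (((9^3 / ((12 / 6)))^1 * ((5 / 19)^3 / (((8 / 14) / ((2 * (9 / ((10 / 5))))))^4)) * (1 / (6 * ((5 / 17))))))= 56188928 / 21691827297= 0.00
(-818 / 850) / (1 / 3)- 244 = -104927 / 425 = -246.89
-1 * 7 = -7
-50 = -50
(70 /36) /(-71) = -0.03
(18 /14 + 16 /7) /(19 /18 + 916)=450 /115549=0.00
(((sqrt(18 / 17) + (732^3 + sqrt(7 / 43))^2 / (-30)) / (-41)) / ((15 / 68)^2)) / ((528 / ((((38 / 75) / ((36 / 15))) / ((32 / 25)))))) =-323 * sqrt(34) / 11689920 + 1246352671 * sqrt(301) / 13090275 + 36323390998292971955749 / 45239990400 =802904482336.57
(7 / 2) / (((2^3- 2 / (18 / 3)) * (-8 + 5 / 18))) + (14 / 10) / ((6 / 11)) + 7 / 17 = 4759853 / 1630470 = 2.92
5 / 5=1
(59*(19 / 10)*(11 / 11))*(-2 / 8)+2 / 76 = -21279 / 760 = -28.00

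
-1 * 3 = -3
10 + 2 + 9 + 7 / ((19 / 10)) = 469 / 19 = 24.68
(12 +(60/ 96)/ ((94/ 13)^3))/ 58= 79747049/ 385390976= 0.21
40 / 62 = 0.65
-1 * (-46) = 46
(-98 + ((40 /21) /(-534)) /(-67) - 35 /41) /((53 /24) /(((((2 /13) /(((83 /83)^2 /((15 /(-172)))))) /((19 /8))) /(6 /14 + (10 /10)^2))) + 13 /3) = 0.18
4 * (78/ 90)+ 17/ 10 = 31/ 6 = 5.17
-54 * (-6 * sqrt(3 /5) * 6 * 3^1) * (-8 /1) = -46656 * sqrt(15) /5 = -36139.58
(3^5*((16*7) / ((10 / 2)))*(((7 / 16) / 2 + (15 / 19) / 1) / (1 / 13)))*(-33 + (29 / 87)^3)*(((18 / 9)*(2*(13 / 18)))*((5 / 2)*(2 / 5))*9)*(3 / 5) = -3485210274 / 95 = -36686423.94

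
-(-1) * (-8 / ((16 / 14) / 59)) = -413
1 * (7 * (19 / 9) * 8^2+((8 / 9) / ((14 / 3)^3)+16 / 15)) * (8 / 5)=116917432 / 77175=1514.97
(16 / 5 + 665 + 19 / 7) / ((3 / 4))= 93928 / 105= 894.55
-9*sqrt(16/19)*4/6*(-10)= 240*sqrt(19)/19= 55.06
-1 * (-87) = 87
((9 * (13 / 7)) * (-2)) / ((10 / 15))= -351 / 7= -50.14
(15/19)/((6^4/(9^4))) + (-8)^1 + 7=911/304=3.00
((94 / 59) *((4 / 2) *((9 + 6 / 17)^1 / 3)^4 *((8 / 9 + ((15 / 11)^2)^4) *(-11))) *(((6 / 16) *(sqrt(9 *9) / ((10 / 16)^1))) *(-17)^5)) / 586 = 556518899.00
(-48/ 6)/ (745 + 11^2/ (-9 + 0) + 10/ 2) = -72/ 6629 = -0.01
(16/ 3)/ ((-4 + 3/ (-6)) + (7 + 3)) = 32/ 33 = 0.97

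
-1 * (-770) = 770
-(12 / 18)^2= -4 / 9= -0.44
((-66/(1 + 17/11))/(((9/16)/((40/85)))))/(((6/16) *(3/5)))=-309760/3213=-96.41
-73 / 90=-0.81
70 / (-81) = -0.86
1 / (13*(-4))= -1 / 52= -0.02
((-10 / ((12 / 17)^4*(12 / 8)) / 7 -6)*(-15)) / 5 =1070789 / 36288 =29.51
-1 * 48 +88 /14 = -292 /7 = -41.71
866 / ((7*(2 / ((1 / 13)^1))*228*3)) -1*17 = -1057715 / 62244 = -16.99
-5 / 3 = -1.67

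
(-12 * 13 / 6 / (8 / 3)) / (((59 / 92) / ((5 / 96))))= -1495 / 1888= -0.79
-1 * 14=-14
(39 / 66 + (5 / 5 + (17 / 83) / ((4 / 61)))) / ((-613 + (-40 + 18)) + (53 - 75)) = -1913 / 266596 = -0.01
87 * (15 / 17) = 1305 / 17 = 76.76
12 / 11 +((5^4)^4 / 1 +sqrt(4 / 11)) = 2 * sqrt(11) / 11 +1678466796887 / 11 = 152587890626.69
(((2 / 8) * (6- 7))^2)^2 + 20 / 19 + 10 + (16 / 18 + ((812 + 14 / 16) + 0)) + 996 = 1820.82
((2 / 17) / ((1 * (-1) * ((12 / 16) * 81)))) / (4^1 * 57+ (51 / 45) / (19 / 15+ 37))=-4592 / 540702459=-0.00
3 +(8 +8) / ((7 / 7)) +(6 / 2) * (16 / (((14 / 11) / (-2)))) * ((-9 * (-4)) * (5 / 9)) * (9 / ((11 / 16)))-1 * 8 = -138163 / 7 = -19737.57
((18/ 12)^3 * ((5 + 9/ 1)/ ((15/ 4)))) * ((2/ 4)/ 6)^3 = 7/ 960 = 0.01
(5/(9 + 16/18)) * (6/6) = 45/89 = 0.51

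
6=6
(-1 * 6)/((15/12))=-24/5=-4.80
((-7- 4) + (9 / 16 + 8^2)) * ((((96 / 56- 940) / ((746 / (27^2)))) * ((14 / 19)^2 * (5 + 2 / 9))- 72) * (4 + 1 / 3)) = -167001863145 / 269306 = -620119.36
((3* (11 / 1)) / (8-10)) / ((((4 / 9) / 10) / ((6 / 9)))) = -495 / 2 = -247.50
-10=-10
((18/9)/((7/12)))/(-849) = -8/1981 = -0.00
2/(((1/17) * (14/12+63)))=204/385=0.53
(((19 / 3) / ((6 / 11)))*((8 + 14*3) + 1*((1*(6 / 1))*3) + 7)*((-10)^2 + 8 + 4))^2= 85614760000 / 9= 9512751111.11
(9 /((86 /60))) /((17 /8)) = 2160 /731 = 2.95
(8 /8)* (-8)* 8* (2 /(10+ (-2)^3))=-64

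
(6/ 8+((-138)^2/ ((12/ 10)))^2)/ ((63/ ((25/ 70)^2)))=171331225/ 336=509914.36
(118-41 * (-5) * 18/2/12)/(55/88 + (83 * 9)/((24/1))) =1087/127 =8.56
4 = 4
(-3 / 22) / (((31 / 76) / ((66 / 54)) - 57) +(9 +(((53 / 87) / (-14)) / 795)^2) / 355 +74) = -1688574832875 / 214955492776867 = -0.01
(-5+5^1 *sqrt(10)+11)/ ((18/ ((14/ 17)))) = 1.00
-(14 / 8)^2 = -49 / 16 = -3.06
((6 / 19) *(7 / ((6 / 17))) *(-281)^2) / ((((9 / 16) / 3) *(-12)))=-37585436 / 171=-219797.87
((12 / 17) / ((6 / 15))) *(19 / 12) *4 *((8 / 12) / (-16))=-95 / 204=-0.47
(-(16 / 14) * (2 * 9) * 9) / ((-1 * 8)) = 23.14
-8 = -8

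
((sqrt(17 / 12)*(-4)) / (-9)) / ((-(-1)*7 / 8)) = 16*sqrt(51) / 189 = 0.60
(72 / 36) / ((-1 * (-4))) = 1 / 2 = 0.50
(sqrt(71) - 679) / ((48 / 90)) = -10185 / 8 + 15 * sqrt(71) / 8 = -1257.33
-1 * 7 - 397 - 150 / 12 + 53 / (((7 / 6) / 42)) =2983 / 2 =1491.50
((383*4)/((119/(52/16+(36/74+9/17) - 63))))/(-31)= 24.39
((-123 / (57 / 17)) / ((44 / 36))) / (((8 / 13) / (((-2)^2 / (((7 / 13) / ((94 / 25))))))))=-49826439 / 36575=-1362.31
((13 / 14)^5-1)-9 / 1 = -5006947 / 537824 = -9.31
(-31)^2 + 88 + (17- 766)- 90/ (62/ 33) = 7815/ 31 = 252.10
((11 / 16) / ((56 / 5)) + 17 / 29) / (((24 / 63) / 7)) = 353367 / 29696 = 11.90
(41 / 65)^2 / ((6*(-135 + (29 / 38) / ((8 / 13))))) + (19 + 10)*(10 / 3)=16607361746 / 171801175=96.67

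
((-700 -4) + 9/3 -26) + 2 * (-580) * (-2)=1593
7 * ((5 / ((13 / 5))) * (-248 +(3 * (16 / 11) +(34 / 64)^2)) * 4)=-36899975 / 2816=-13103.68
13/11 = 1.18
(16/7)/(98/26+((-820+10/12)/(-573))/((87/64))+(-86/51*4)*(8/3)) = -528819408/3046072841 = -0.17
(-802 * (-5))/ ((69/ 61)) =244610/ 69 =3545.07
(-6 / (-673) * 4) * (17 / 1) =408 / 673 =0.61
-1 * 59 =-59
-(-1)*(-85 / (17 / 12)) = -60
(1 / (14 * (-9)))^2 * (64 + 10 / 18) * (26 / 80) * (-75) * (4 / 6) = -0.07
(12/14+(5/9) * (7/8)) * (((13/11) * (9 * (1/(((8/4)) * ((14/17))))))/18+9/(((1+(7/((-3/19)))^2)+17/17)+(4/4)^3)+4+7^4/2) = 1618.44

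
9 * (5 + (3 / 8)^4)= 45.18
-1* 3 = -3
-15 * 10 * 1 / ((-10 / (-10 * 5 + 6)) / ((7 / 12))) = -385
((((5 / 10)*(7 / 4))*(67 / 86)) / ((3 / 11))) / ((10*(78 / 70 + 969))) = 36113 / 140162112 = 0.00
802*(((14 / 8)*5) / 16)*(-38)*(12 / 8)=-799995 / 32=-24999.84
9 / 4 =2.25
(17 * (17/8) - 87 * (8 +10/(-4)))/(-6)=3539/48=73.73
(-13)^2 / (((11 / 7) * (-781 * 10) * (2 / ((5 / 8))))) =-1183 / 274912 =-0.00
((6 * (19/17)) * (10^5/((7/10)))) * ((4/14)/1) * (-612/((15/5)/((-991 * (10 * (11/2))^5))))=1364593175550000000000/49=27848840317346938775.51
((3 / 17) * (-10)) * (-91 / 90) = 91 / 51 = 1.78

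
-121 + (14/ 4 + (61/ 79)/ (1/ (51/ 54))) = -83024/ 711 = -116.77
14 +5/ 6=89/ 6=14.83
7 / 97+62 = 62.07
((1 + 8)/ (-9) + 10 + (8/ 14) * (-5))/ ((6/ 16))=344/ 21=16.38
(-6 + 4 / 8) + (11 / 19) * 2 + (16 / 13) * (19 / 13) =-16333 / 6422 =-2.54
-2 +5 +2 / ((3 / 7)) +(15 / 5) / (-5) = 106 / 15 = 7.07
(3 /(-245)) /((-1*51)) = 1 /4165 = 0.00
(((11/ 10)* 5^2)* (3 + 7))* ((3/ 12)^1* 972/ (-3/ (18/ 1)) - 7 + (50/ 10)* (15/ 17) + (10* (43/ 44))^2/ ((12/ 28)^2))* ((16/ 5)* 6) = -2786162200/ 561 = -4966421.03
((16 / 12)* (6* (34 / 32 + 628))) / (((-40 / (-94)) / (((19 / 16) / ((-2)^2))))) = 1797609 / 512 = 3510.96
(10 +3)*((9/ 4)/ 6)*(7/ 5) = 273/ 40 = 6.82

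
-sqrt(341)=-18.47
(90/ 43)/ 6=15/ 43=0.35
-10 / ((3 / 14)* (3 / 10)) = -1400 / 9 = -155.56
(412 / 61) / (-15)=-412 / 915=-0.45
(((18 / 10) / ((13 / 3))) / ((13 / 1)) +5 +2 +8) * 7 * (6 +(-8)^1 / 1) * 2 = -355656 / 845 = -420.89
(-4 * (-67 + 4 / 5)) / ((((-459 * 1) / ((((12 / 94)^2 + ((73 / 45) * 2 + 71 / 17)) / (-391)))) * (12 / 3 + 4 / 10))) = 8320037846 / 3336101681715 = 0.00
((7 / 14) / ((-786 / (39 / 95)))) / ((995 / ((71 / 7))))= -923 / 346717700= -0.00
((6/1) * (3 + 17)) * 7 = 840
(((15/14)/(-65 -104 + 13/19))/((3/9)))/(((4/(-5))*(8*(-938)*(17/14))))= -1425/543949952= -0.00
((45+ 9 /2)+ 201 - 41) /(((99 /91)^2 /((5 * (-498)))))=-440753.50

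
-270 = -270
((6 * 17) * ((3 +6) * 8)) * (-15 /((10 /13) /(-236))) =33797088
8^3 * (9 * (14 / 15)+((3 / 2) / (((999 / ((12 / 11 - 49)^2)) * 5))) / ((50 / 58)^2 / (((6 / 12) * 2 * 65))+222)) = 2103894853828864 / 489006122715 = 4302.39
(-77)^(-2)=1 /5929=0.00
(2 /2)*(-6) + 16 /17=-86 /17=-5.06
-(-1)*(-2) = -2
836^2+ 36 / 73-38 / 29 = 1479561102 / 2117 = 698895.18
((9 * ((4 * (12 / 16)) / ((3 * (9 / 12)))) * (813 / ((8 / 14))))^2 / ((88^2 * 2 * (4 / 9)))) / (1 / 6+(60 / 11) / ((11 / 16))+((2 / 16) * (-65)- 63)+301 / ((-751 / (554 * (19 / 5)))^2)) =110969422904247075 / 6033100083374656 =18.39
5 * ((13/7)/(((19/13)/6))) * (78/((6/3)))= 197730/133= 1486.69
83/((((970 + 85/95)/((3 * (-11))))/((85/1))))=-134045/559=-239.79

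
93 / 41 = 2.27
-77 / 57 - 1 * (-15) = 778 / 57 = 13.65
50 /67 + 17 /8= 2.87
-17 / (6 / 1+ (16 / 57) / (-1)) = -969 / 326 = -2.97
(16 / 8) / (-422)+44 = 9283 / 211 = 44.00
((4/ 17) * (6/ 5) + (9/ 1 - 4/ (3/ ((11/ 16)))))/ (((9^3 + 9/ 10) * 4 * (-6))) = -8533/ 17867952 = -0.00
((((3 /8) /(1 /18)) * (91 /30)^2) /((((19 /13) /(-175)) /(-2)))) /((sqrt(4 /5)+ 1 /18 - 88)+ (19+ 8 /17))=-36237070409085 /166802254076 - 52921030617 * sqrt(5) /41700563519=-220.08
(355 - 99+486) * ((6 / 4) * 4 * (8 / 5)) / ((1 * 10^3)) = 4452 / 625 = 7.12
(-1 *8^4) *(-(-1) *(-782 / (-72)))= -400384 / 9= -44487.11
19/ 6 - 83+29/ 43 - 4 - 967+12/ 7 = -1893491/ 1806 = -1048.44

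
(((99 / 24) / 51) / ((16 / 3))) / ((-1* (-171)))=11 / 124032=0.00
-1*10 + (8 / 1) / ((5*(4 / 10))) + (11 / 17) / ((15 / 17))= -79 / 15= -5.27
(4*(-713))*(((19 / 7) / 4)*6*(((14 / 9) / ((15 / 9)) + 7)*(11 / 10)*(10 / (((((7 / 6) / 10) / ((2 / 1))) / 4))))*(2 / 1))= -972782976 / 7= -138968996.57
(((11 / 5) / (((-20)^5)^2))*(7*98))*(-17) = -64141 / 25600000000000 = -0.00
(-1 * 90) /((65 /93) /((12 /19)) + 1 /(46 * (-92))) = -106265520 /1306351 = -81.35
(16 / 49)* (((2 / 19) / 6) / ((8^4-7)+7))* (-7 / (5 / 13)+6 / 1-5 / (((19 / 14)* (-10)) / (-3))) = -0.00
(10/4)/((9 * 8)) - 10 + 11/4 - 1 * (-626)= 89105/144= 618.78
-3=-3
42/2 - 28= -7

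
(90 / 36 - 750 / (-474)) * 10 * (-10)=-32250 / 79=-408.23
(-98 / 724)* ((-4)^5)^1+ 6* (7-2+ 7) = 38120 / 181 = 210.61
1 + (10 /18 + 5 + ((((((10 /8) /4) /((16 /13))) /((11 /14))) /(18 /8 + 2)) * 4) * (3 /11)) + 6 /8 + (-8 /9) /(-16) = 1102495 /148104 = 7.44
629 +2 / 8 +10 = 2557 / 4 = 639.25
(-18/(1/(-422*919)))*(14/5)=97730136/5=19546027.20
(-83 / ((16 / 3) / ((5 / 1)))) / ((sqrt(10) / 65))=-16185*sqrt(10) / 32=-1599.42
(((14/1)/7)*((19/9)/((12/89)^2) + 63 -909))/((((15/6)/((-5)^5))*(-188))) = -591198125/60912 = -9705.77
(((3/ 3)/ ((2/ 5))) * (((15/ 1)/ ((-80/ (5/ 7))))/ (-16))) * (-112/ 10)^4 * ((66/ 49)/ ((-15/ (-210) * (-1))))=-155232/ 25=-6209.28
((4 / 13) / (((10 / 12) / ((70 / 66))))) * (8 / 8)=56 / 143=0.39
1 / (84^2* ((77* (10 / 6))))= 1 / 905520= 0.00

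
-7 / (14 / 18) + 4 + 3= -2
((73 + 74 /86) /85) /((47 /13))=41288 /171785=0.24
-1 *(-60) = 60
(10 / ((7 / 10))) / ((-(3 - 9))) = 50 / 21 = 2.38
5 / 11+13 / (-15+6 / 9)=-214 / 473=-0.45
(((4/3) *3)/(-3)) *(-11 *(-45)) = -660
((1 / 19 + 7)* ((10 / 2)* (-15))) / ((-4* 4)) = 5025 / 152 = 33.06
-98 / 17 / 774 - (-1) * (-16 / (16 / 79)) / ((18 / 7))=-404341 / 13158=-30.73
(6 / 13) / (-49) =-6 / 637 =-0.01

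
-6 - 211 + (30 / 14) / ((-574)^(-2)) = 705803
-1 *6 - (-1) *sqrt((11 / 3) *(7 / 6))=-3.93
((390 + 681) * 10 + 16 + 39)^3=1247504447125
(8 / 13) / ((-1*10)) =-4 / 65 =-0.06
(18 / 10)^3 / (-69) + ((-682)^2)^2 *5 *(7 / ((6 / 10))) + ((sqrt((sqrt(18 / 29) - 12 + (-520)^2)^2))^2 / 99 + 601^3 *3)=12621242628160.38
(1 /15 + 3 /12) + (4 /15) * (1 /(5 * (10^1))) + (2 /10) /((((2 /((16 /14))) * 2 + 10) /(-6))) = 1049 /4500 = 0.23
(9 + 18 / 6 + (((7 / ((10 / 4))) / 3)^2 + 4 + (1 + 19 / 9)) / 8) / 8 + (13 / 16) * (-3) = -1463 / 1800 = -0.81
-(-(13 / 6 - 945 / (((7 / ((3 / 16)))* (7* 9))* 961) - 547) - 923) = 122108369 / 322896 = 378.17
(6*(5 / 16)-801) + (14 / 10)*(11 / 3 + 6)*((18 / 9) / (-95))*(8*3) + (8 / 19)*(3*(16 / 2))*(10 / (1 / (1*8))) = 9341 / 3800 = 2.46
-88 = -88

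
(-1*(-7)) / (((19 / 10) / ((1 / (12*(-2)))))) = -35 / 228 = -0.15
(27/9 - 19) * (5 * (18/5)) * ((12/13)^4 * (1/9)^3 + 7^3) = -98784.29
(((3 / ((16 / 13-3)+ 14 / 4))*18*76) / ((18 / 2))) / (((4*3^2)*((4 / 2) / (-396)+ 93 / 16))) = 173888 / 137985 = 1.26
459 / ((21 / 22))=3366 / 7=480.86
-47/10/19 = -47/190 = -0.25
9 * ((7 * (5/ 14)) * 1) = 45/ 2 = 22.50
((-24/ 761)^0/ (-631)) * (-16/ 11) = 16/ 6941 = 0.00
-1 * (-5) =5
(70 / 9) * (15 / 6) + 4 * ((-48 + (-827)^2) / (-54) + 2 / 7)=-9570443 / 189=-50637.26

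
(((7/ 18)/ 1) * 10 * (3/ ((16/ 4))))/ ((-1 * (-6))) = 35/ 72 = 0.49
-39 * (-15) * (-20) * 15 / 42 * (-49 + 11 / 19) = 26910000 / 133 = 202330.83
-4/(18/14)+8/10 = -104/45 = -2.31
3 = 3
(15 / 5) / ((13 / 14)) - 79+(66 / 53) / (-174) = -1514088 / 19981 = -75.78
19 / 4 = 4.75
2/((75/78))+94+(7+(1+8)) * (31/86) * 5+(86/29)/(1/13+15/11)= 407722457/3211025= 126.98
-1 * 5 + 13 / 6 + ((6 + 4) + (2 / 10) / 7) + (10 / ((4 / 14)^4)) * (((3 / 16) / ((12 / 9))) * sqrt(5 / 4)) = 1511 / 210 + 108045 * sqrt(5) / 1024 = 243.13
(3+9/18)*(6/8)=21/8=2.62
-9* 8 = -72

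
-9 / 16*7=-63 / 16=-3.94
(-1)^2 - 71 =-70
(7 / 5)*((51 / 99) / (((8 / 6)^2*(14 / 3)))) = 153 / 1760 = 0.09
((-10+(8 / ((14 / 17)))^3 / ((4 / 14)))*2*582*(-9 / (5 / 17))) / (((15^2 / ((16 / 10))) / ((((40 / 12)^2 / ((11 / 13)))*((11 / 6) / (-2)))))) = 11945725376 / 1225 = 9751612.55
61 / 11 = 5.55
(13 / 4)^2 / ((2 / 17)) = 2873 / 32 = 89.78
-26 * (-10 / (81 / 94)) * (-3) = -905.19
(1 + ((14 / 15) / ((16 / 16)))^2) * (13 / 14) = 1.74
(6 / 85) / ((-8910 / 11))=-1 / 11475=-0.00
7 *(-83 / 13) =-581 / 13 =-44.69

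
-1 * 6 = -6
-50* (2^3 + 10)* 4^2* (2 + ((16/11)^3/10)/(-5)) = -37153152/1331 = -27913.71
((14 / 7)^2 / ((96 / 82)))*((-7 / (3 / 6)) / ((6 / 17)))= -4879 / 36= -135.53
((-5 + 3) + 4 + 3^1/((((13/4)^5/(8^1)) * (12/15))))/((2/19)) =7346407/371293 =19.79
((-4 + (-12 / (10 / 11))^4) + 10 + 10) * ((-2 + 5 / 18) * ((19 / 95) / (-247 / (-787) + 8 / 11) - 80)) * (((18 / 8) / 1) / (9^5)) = 264582750049636 / 1663151990625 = 159.09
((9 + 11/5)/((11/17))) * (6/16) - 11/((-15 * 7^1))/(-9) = 67352/10395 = 6.48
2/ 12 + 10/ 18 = 13/ 18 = 0.72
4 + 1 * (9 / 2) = 17 / 2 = 8.50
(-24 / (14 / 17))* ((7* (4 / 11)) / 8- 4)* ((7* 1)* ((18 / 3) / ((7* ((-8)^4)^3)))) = 12393 / 1322849927168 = 0.00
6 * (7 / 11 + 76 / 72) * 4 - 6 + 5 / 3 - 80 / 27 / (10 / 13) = 9629 / 297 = 32.42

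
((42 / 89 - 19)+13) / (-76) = 123 / 1691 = 0.07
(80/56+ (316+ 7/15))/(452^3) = 33379/9696267840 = 0.00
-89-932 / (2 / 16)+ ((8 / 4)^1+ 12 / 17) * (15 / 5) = -128127 / 17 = -7536.88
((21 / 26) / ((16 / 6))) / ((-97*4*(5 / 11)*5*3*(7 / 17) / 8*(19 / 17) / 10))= -9537 / 479180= -0.02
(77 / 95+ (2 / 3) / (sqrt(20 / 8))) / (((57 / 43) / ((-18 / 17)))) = -19866 / 30685-172 * sqrt(10) / 1615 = -0.98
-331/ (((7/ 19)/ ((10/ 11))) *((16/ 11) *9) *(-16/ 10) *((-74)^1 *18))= -157225/ 5370624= -0.03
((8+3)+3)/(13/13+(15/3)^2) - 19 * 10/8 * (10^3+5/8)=-9885951/416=-23764.31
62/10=31/5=6.20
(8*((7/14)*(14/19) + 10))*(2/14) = 11.85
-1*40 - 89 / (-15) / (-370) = -222089 / 5550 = -40.02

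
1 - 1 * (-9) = 10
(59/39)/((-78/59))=-3481/3042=-1.14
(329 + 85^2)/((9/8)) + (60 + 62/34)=345601/51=6776.49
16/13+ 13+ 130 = 144.23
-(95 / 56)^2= -9025 / 3136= -2.88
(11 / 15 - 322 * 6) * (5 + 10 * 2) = -48281.67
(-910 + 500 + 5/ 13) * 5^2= -133125/ 13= -10240.38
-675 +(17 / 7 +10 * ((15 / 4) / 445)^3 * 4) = -26551951471 / 39478264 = -672.57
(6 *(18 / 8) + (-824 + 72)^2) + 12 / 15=5655183 / 10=565518.30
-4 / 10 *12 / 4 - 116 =-586 / 5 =-117.20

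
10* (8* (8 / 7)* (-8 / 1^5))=-5120 / 7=-731.43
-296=-296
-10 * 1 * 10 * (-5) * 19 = 9500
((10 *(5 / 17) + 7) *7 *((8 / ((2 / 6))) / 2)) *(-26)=-369096 / 17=-21711.53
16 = 16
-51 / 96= -17 / 32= -0.53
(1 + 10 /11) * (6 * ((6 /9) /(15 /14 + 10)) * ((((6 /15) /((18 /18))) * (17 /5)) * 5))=39984 /8525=4.69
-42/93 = -14/31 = -0.45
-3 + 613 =610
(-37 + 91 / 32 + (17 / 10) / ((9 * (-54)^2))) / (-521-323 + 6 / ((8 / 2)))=0.04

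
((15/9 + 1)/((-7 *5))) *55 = -88/21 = -4.19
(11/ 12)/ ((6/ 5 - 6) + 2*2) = -55/ 48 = -1.15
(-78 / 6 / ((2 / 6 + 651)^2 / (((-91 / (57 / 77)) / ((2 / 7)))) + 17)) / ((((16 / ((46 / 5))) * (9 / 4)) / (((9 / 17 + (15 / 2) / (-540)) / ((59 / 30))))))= 9254025781 / 10297056220344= 0.00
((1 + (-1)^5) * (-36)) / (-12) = 0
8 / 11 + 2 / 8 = 43 / 44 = 0.98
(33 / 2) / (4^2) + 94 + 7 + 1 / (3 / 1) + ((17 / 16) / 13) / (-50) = 798431 / 7800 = 102.36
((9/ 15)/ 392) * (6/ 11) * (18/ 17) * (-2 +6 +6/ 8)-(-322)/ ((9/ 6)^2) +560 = 2319352411/ 3298680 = 703.12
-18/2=-9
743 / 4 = 185.75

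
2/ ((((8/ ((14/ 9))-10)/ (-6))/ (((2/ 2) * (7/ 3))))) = 98/ 17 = 5.76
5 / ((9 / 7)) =35 / 9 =3.89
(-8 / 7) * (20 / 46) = -80 / 161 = -0.50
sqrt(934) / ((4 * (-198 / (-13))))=13 * sqrt(934) / 792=0.50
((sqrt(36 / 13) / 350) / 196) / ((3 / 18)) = 9 * sqrt(13) / 222950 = 0.00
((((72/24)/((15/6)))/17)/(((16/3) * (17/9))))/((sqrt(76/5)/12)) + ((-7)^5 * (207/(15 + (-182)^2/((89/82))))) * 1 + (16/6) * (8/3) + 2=-2563883003/24457527 + 243 * sqrt(95)/109820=-104.81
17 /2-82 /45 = 601 /90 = 6.68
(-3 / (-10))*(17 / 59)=51 / 590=0.09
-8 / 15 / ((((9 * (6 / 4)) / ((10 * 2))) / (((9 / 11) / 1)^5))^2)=-4081466880 / 25937424601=-0.16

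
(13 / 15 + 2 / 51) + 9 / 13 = 1766 / 1105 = 1.60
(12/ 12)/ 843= 1/ 843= 0.00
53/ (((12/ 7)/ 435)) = 53795/ 4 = 13448.75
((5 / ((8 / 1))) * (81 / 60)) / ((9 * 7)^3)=1 / 296352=0.00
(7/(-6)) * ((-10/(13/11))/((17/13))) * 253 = 97405/51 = 1909.90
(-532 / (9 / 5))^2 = 87353.09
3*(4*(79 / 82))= 474 / 41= 11.56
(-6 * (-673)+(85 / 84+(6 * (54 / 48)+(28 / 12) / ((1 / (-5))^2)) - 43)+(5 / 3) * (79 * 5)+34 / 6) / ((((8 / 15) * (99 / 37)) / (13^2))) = 3102332155 / 5544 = 559583.72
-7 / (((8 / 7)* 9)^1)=-49 / 72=-0.68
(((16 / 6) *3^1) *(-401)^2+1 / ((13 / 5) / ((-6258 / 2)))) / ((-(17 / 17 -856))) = 16707659 / 11115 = 1503.16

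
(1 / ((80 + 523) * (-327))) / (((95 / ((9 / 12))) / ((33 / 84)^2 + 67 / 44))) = -1607 / 23932807360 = -0.00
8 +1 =9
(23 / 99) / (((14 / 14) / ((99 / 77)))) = 23 / 77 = 0.30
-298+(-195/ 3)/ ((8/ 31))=-4399/ 8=-549.88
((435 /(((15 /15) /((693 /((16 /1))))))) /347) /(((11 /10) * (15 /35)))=319725 /2776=115.17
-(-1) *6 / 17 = 6 / 17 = 0.35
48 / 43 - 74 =-3134 / 43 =-72.88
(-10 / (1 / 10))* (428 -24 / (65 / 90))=-513200 / 13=-39476.92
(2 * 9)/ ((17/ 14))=252/ 17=14.82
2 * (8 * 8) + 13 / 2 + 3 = 275 / 2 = 137.50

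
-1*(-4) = 4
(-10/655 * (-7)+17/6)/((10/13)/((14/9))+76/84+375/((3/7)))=210301/62685334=0.00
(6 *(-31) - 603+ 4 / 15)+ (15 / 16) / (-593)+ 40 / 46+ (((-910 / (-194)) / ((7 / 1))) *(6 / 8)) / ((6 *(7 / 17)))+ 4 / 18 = -5250517474493 / 6667834320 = -787.44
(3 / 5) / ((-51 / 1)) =-1 / 85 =-0.01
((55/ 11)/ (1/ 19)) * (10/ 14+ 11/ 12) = 13015/ 84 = 154.94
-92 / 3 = -30.67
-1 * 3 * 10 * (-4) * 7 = 840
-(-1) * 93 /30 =31 /10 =3.10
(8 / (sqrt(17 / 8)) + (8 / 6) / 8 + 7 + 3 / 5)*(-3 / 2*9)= -178.94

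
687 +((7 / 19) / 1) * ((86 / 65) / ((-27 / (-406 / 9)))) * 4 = 207149783 / 300105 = 690.26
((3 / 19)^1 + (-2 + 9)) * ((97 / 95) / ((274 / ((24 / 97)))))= 1632 / 247285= 0.01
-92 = -92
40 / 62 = 20 / 31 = 0.65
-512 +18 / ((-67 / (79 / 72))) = -137295 / 268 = -512.29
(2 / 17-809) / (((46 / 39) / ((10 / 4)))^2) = -3633.95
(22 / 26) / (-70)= -11 / 910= -0.01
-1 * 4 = -4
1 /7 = 0.14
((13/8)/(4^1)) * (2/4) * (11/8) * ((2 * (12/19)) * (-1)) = -429/1216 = -0.35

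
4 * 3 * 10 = 120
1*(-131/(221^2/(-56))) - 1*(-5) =251541/48841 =5.15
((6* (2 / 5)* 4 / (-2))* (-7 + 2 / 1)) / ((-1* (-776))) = 3 / 97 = 0.03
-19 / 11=-1.73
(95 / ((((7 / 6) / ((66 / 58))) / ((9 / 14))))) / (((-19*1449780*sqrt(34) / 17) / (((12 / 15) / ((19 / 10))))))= -297*sqrt(34) / 652376837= -0.00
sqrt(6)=2.45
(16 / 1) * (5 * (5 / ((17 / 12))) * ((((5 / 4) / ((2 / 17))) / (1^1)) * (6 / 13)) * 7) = 126000 / 13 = 9692.31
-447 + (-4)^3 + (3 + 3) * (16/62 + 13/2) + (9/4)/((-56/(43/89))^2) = -1449080658145/3080191744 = -470.45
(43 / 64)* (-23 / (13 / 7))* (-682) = 2360743 / 416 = 5674.86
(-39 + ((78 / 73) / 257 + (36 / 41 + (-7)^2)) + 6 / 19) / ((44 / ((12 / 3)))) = 163656682 / 160763009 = 1.02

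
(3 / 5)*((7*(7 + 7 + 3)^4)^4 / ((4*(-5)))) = -350506565080428453668643 / 100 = -3505065650804284536686.43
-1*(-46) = 46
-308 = -308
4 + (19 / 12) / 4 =4.40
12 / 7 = 1.71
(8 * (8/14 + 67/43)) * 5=25640/301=85.18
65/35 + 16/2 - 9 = 6/7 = 0.86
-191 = -191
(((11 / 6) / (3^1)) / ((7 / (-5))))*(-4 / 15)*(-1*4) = -88 / 189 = -0.47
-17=-17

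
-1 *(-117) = 117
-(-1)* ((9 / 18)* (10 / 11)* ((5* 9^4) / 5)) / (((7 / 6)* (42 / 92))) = 3018060 / 539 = 5599.37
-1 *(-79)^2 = -6241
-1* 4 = -4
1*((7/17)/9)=7/153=0.05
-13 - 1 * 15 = -28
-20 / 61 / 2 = -10 / 61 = -0.16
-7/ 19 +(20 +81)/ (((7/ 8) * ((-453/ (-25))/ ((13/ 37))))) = 1.87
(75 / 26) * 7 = 525 / 26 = 20.19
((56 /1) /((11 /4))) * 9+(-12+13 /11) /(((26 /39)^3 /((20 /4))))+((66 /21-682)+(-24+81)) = -382623 /616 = -621.14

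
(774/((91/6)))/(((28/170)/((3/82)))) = 296055/26117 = 11.34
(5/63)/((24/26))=65/756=0.09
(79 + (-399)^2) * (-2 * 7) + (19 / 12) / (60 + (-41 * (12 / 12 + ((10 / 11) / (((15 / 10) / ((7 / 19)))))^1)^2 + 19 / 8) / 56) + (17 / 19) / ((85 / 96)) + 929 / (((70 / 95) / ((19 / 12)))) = -2227922.72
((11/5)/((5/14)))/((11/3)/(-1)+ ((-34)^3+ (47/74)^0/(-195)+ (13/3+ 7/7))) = -1001/6386630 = -0.00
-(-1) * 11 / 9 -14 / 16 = 25 / 72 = 0.35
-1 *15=-15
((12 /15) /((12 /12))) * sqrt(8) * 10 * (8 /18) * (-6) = -60.34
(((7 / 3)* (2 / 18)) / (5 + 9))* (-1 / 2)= -1 / 108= -0.01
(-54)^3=-157464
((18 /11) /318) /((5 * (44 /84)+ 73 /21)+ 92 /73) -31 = -31.00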